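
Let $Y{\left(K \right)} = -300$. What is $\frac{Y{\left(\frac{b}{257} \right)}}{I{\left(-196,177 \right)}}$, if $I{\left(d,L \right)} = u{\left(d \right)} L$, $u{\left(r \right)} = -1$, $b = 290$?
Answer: $\frac{100}{59} \approx 1.6949$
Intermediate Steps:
$I{\left(d,L \right)} = - L$
$\frac{Y{\left(\frac{b}{257} \right)}}{I{\left(-196,177 \right)}} = - \frac{300}{\left(-1\right) 177} = - \frac{300}{-177} = \left(-300\right) \left(- \frac{1}{177}\right) = \frac{100}{59}$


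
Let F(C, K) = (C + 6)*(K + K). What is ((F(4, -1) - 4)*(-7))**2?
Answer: 28224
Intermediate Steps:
F(C, K) = 2*K*(6 + C) (F(C, K) = (6 + C)*(2*K) = 2*K*(6 + C))
((F(4, -1) - 4)*(-7))**2 = ((2*(-1)*(6 + 4) - 4)*(-7))**2 = ((2*(-1)*10 - 4)*(-7))**2 = ((-20 - 4)*(-7))**2 = (-24*(-7))**2 = 168**2 = 28224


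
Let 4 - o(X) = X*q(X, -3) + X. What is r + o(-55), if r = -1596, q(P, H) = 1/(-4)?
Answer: -6203/4 ≈ -1550.8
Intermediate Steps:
q(P, H) = -1/4
o(X) = 4 - 3*X/4 (o(X) = 4 - (X*(-1/4) + X) = 4 - (-X/4 + X) = 4 - 3*X/4)
r + o(-55) = -1596 + (4 - 3/4*(-55)) = -1596 + (4 + 165/4) = -1596 + 181/4 = -6203/4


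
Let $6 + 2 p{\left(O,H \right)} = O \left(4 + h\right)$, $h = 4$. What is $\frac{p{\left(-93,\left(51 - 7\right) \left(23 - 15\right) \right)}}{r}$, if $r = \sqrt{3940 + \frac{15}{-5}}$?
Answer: $- \frac{375 \sqrt{3937}}{3937} \approx -5.9765$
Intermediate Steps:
$p{\left(O,H \right)} = -3 + 4 O$ ($p{\left(O,H \right)} = -3 + \frac{O \left(4 + 4\right)}{2} = -3 + \frac{O 8}{2} = -3 + \frac{8 O}{2} = -3 + 4 O$)
$r = \sqrt{3937}$ ($r = \sqrt{3940 + 15 \left(- \frac{1}{5}\right)} = \sqrt{3940 - 3} = \sqrt{3937} \approx 62.746$)
$\frac{p{\left(-93,\left(51 - 7\right) \left(23 - 15\right) \right)}}{r} = \frac{-3 + 4 \left(-93\right)}{\sqrt{3937}} = \left(-3 - 372\right) \frac{\sqrt{3937}}{3937} = - 375 \frac{\sqrt{3937}}{3937} = - \frac{375 \sqrt{3937}}{3937}$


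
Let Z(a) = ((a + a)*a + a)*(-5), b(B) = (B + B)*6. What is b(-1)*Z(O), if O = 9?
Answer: 10260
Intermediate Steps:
b(B) = 12*B (b(B) = (2*B)*6 = 12*B)
Z(a) = -10*a² - 5*a (Z(a) = ((2*a)*a + a)*(-5) = (2*a² + a)*(-5) = (a + 2*a²)*(-5) = -10*a² - 5*a)
b(-1)*Z(O) = (12*(-1))*(-5*9*(1 + 2*9)) = -(-60)*9*(1 + 18) = -(-60)*9*19 = -12*(-855) = 10260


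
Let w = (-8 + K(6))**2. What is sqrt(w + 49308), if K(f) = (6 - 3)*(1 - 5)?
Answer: 34*sqrt(43) ≈ 222.95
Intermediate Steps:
K(f) = -12 (K(f) = 3*(-4) = -12)
w = 400 (w = (-8 - 12)**2 = (-20)**2 = 400)
sqrt(w + 49308) = sqrt(400 + 49308) = sqrt(49708) = 34*sqrt(43)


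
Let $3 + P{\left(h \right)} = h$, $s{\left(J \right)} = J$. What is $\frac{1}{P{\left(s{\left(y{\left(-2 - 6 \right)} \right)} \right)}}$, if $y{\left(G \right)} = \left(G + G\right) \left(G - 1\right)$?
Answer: $\frac{1}{141} \approx 0.0070922$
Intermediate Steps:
$y{\left(G \right)} = 2 G \left(-1 + G\right)$
$P{\left(h \right)} = -3 + h$
$\frac{1}{P{\left(s{\left(y{\left(-2 - 6 \right)} \right)} \right)}} = \frac{1}{-3 + 2 \left(-2 - 6\right) \left(-1 - 8\right)} = \frac{1}{-3 + 2 \left(-8\right) \left(-1 - 8\right)} = \frac{1}{-3 + 2 \left(-8\right) \left(-9\right)} = \frac{1}{-3 + 144} = \frac{1}{141}$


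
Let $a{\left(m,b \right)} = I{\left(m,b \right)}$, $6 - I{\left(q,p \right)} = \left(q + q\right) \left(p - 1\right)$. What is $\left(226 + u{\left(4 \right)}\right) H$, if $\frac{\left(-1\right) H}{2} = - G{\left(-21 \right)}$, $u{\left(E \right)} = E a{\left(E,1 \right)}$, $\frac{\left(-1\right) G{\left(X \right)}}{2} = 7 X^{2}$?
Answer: $-3087000$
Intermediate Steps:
$G{\left(X \right)} = - 14 X^{2}$ ($G{\left(X \right)} = - 2 \cdot 7 X^{2} = - 14 X^{2}$)
$I{\left(q,p \right)} = 6 - 2 q \left(-1 + p\right)$ ($I{\left(q,p \right)} = 6 - \left(q + q\right) \left(p - 1\right) = 6 - 2 q \left(-1 + p\right)$)
$a{\left(m,b \right)} = 6 + 2 m - 2 b m$
$u{\left(E \right)} = 6 E$ ($u{\left(E \right)} = E \left(6 + 2 E - 2 E\right) = E 6 = 6 E$)
$H = -12348$ ($H = - 2 \left(- \left(-14\right) \left(-21\right)^{2}\right) = - 2 \left(- \left(-14\right) 441\right) = - 2 \left(\left(-1\right) \left(-6174\right)\right) = \left(-2\right) 6174 = -12348$)
$\left(226 + u{\left(4 \right)}\right) H = \left(226 + 6 \cdot 4\right) \left(-12348\right) = \left(226 + 24\right) \left(-12348\right) = 250 \left(-12348\right) = -3087000$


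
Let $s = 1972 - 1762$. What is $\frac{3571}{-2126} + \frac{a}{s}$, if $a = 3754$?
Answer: $\frac{3615547}{223230} \approx 16.197$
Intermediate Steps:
$s = 210$
$\frac{3571}{-2126} + \frac{a}{s} = \frac{3571}{-2126} + \frac{3754}{210} = 3571 \left(- \frac{1}{2126}\right) + 3754 \cdot \frac{1}{210} = - \frac{3571}{2126} + \frac{1877}{105} = \frac{3615547}{223230}$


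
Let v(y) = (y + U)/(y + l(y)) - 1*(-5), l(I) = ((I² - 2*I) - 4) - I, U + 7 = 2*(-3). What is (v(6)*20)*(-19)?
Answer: -1767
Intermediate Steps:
U = -13 (U = -7 + 2*(-3) = -7 - 6 = -13)
l(I) = -4 + I² - 3*I (l(I) = (-4 + I² - 2*I) - I = -4 + I² - 3*I)
v(y) = 5 + (-13 + y)/(-4 + y² - 2*y) (v(y) = (y - 13)/(y + (-4 + y² - 3*y)) - 1*(-5) = (-13 + y)/(-4 + y² - 2*y) + 5 = 5 + (-13 + y)/(-4 + y² - 2*y))
(v(6)*20)*(-19) = (((33 - 5*6² + 9*6)/(4 - 1*6² + 2*6))*20)*(-19) = (((33 - 5*36 + 54)/(4 - 1*36 + 12))*20)*(-19) = (((33 - 180 + 54)/(4 - 36 + 12))*20)*(-19) = ((-93/(-20))*20)*(-19) = (-1/20*(-93)*20)*(-19) = ((93/20)*20)*(-19) = 93*(-19) = -1767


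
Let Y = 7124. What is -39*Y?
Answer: -277836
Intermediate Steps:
-39*Y = -39*7124 = -277836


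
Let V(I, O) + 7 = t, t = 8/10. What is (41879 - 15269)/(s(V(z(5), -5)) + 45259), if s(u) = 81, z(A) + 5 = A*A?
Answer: 2661/4534 ≈ 0.58690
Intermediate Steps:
t = 4/5 (t = 8*(1/10) = 4/5 ≈ 0.80000)
z(A) = -5 + A**2 (z(A) = -5 + A*A = -5 + A**2)
V(I, O) = -31/5 (V(I, O) = -7 + 4/5 = -31/5)
(41879 - 15269)/(s(V(z(5), -5)) + 45259) = (41879 - 15269)/(81 + 45259) = 26610/45340 = 26610*(1/45340) = 2661/4534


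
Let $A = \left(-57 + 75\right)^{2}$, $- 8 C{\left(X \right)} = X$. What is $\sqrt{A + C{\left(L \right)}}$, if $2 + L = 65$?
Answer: $\frac{3 \sqrt{562}}{4} \approx 17.78$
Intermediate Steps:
$L = 63$ ($L = -2 + 65 = 63$)
$C{\left(X \right)} = - \frac{X}{8}$
$A = 324$ ($A = 18^{2} = 324$)
$\sqrt{A + C{\left(L \right)}} = \sqrt{324 - \frac{63}{8}} = \sqrt{\frac{2529}{8}} = \frac{3 \sqrt{562}}{4}$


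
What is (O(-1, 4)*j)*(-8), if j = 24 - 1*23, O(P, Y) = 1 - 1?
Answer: 0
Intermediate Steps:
O(P, Y) = 0
j = 1 (j = 24 - 23 = 1)
(O(-1, 4)*j)*(-8) = (0*1)*(-8) = 0*(-8) = 0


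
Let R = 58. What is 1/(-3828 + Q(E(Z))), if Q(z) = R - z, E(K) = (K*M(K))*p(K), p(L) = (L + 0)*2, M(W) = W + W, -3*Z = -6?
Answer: -1/3802 ≈ -0.00026302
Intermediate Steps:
Z = 2 (Z = -⅓*(-6) = 2)
M(W) = 2*W
p(L) = 2*L (p(L) = L*2 = 2*L)
E(K) = 4*K³ (E(K) = (K*(2*K))*(2*K) = (2*K²)*(2*K) = 4*K³)
Q(z) = 58 - z
1/(-3828 + Q(E(Z))) = 1/(-3828 + (58 - 4*2³)) = 1/(-3828 + (58 - 4*8)) = 1/(-3828 + (58 - 1*32)) = 1/(-3828 + (58 - 32)) = 1/(-3828 + 26) = 1/(-3802) = -1/3802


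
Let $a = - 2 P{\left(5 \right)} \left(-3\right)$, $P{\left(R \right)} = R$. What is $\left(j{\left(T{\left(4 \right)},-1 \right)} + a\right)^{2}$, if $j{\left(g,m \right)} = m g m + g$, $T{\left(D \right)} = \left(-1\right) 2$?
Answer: $676$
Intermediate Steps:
$T{\left(D \right)} = -2$
$j{\left(g,m \right)} = g + g m^{2}$ ($j{\left(g,m \right)} = g m m + g = g m^{2} + g = g + g m^{2}$)
$a = 30$ ($a = \left(-2\right) 5 \left(-3\right) = \left(-10\right) \left(-3\right) = 30$)
$\left(j{\left(T{\left(4 \right)},-1 \right)} + a\right)^{2} = \left(- 2 \left(1 + \left(-1\right)^{2}\right) + 30\right)^{2} = \left(- 2 \left(1 + 1\right) + 30\right)^{2} = \left(\left(-2\right) 2 + 30\right)^{2} = \left(-4 + 30\right)^{2} = 26^{2} = 676$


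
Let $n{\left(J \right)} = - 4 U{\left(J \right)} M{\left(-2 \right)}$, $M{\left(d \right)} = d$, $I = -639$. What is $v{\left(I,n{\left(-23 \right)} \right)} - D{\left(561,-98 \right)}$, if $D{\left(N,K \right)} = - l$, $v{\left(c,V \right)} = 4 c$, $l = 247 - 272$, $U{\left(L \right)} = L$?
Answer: $-2581$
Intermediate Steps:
$l = -25$
$n{\left(J \right)} = 8 J$ ($n{\left(J \right)} = - 4 J \left(-2\right) = 8 J$)
$D{\left(N,K \right)} = 25$ ($D{\left(N,K \right)} = \left(-1\right) \left(-25\right) = 25$)
$v{\left(I,n{\left(-23 \right)} \right)} - D{\left(561,-98 \right)} = 4 \left(-639\right) - 25 = -2556 - 25 = -2581$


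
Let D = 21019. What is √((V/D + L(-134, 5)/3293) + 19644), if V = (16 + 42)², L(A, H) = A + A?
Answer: 2*√23527687058087608859/69215567 ≈ 140.16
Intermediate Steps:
L(A, H) = 2*A
V = 3364 (V = 58² = 3364)
√((V/D + L(-134, 5)/3293) + 19644) = √((3364/21019 + (2*(-134))/3293) + 19644) = √((3364*(1/21019) - 268*1/3293) + 19644) = √((3364/21019 - 268/3293) + 19644) = √(5444560/69215567 + 19644) = √(1359676042708/69215567) = 2*√23527687058087608859/69215567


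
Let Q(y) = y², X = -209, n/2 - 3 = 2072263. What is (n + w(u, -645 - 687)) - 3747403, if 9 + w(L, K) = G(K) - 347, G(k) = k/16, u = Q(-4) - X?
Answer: 1586759/4 ≈ 3.9669e+5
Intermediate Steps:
n = 4144532 (n = 6 + 2*2072263 = 6 + 4144526 = 4144532)
u = 225 (u = (-4)² - 1*(-209) = 16 + 209 = 225)
G(k) = k/16 (G(k) = k*(1/16) = k/16)
w(L, K) = -356 + K/16 (w(L, K) = -9 + (K/16 - 347) = -9 + (-347 + K/16) = -356 + K/16)
(n + w(u, -645 - 687)) - 3747403 = (4144532 + (-356 + (-645 - 687)/16)) - 3747403 = (4144532 + (-356 + (1/16)*(-1332))) - 3747403 = (4144532 + (-356 - 333/4)) - 3747403 = (4144532 - 1757/4) - 3747403 = 16576371/4 - 3747403 = 1586759/4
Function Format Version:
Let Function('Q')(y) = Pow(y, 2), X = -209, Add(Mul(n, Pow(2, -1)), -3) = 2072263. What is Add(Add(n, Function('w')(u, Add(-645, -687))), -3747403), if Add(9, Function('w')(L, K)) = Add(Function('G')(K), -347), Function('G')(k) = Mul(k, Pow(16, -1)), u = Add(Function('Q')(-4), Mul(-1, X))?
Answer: Rational(1586759, 4) ≈ 3.9669e+5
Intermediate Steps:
n = 4144532 (n = Add(6, Mul(2, 2072263)) = Add(6, 4144526) = 4144532)
u = 225 (u = Add(Pow(-4, 2), Mul(-1, -209)) = Add(16, 209) = 225)
Function('G')(k) = Mul(Rational(1, 16), k) (Function('G')(k) = Mul(k, Rational(1, 16)) = Mul(Rational(1, 16), k))
Function('w')(L, K) = Add(-356, Mul(Rational(1, 16), K)) (Function('w')(L, K) = Add(-9, Add(Mul(Rational(1, 16), K), -347)) = Add(-9, Add(-347, Mul(Rational(1, 16), K))) = Add(-356, Mul(Rational(1, 16), K)))
Add(Add(n, Function('w')(u, Add(-645, -687))), -3747403) = Add(Add(4144532, Add(-356, Mul(Rational(1, 16), Add(-645, -687)))), -3747403) = Add(Add(4144532, Add(-356, Mul(Rational(1, 16), -1332))), -3747403) = Add(Add(4144532, Add(-356, Rational(-333, 4))), -3747403) = Add(Add(4144532, Rational(-1757, 4)), -3747403) = Add(Rational(16576371, 4), -3747403) = Rational(1586759, 4)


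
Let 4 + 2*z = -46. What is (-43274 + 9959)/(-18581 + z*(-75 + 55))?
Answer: 11105/6027 ≈ 1.8425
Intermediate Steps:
z = -25 (z = -2 + (½)*(-46) = -2 - 23 = -25)
(-43274 + 9959)/(-18581 + z*(-75 + 55)) = (-43274 + 9959)/(-18581 - 25*(-75 + 55)) = -33315/(-18581 - 25*(-20)) = -33315/(-18581 + 500) = -33315/(-18081) = -33315*(-1/18081) = 11105/6027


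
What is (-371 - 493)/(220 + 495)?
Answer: -864/715 ≈ -1.2084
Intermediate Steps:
(-371 - 493)/(220 + 495) = -864/715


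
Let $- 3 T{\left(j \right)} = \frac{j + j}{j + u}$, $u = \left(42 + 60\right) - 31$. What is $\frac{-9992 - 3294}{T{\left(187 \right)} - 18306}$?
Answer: $\frac{734526}{1012087} \approx 0.72575$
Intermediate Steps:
$u = 71$ ($u = 102 - 31 = 71$)
$T{\left(j \right)} = - \frac{2 j}{3 \left(71 + j\right)}$ ($T{\left(j \right)} = - \frac{\left(j + j\right) \frac{1}{j + 71}}{3} = - \frac{2 j \frac{1}{71 + j}}{3} = - \frac{2 j}{3 \left(71 + j\right)}$)
$\frac{-9992 - 3294}{T{\left(187 \right)} - 18306} = \frac{-9992 - 3294}{\left(-2\right) 187 \frac{1}{213 + 3 \cdot 187} - 18306} = - \frac{13286}{\left(-2\right) 187 \frac{1}{213 + 561} - 18306} = - \frac{13286}{\left(-2\right) 187 \cdot \frac{1}{774} - 18306} = - \frac{13286}{- \frac{187}{387} - 18306} = - \frac{13286}{- \frac{7084609}{387}} = \left(-13286\right) \left(- \frac{387}{7084609}\right) = \frac{734526}{1012087}$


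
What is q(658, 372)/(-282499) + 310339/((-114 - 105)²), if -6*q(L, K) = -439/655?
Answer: 114848291862617/17749104246090 ≈ 6.4706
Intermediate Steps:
q(L, K) = 439/3930 (q(L, K) = -(-439)/(6*655) = -⅙*(-439/655) = 439/3930)
q(658, 372)/(-282499) + 310339/((-114 - 105)²) = (439/3930)/(-282499) + 310339/((-114 - 105)²) = (439/3930)*(-1/282499) + 310339/((-219)²) = -439/1110221070 + 310339/47961 = 114848291862617/17749104246090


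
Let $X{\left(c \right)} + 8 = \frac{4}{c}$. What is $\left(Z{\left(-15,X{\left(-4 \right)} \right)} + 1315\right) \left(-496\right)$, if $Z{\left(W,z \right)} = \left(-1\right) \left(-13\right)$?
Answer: $-658688$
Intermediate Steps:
$X{\left(c \right)} = -8 + \frac{4}{c}$
$Z{\left(W,z \right)} = 13$
$\left(Z{\left(-15,X{\left(-4 \right)} \right)} + 1315\right) \left(-496\right) = \left(13 + 1315\right) \left(-496\right) = 1328 \left(-496\right) = -658688$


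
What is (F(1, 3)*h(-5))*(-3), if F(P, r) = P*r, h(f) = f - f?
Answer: 0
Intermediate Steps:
h(f) = 0
(F(1, 3)*h(-5))*(-3) = ((1*3)*0)*(-3) = (3*0)*(-3) = 0*(-3) = 0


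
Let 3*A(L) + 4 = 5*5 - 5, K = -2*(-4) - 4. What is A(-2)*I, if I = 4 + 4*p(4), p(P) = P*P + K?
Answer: 448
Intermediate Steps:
K = 4 (K = 8 - 4 = 4)
p(P) = 4 + P² (p(P) = P*P + 4 = P² + 4 = 4 + P²)
A(L) = 16/3 (A(L) = -4/3 + (5*5 - 5)/3 = -4/3 + (25 - 5)/3 = -4/3 + (⅓)*20 = -4/3 + 20/3 = 16/3)
I = 84 (I = 4 + 4*(4 + 4²) = 4 + 4*(4 + 16) = 4 + 4*20 = 4 + 80 = 84)
A(-2)*I = (16/3)*84 = 448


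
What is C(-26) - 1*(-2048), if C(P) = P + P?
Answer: 1996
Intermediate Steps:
C(P) = 2*P
C(-26) - 1*(-2048) = 2*(-26) - 1*(-2048) = -52 + 2048 = 1996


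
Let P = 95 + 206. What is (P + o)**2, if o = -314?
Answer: 169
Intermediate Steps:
P = 301
(P + o)**2 = (301 - 314)**2 = (-13)**2 = 169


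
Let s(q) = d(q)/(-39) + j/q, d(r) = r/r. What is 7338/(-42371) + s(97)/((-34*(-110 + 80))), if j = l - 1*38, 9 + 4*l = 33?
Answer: -5674367215/32699056572 ≈ -0.17353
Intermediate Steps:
d(r) = 1
l = 6 (l = -9/4 + (¼)*33 = -9/4 + 33/4 = 6)
j = -32 (j = 6 - 1*38 = 6 - 38 = -32)
s(q) = -1/39 - 32/q (s(q) = 1/(-39) - 32/q = 1*(-1/39) - 32/q = -1/39 - 32/q)
7338/(-42371) + s(97)/((-34*(-110 + 80))) = 7338/(-42371) + ((1/39)*(-1248 - 1*97)/97)/((-34*(-110 + 80))) = 7338*(-1/42371) + ((1/39)*(1/97)*(-1248 - 97))/((-34*(-30))) = -7338/42371 + ((1/39)*(1/97)*(-1345))/1020 = -7338/42371 - 1345/3783*1/1020 = -7338/42371 - 269/771732 = -5674367215/32699056572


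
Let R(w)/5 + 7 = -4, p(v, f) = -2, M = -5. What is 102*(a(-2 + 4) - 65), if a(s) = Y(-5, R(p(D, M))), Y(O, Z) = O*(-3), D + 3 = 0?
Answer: -5100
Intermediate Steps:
D = -3 (D = -3 + 0 = -3)
R(w) = -55 (R(w) = -35 + 5*(-4) = -35 - 20 = -55)
Y(O, Z) = -3*O
a(s) = 15 (a(s) = -3*(-5) = 15)
102*(a(-2 + 4) - 65) = 102*(15 - 65) = 102*(-50) = -5100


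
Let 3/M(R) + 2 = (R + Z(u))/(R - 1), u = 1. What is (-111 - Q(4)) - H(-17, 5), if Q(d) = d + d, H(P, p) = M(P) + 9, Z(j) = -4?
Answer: -622/5 ≈ -124.40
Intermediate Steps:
M(R) = 3/(-2 + (-4 + R)/(-1 + R)) (M(R) = 3/(-2 + (R - 4)/(R - 1)) = 3/(-2 + (-4 + R)/(-1 + R)))
H(P, p) = 9 + 3*(1 - P)/(2 + P) (H(P, p) = 3*(1 - P)/(2 + P) + 9 = 9 + 3*(1 - P)/(2 + P))
Q(d) = 2*d
(-111 - Q(4)) - H(-17, 5) = (-111 - 2*4) - 3*(7 + 2*(-17))/(2 - 17) = (-111 - 1*8) - 3*(7 - 34)/(-15) = (-111 - 8) - 3*(-1)*(-27)/15 = -119 - 1*27/5 = -119 - 27/5 = -622/5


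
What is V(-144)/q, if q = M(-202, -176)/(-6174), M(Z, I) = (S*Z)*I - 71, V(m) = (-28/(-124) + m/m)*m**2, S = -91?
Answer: 4864914432/100294393 ≈ 48.506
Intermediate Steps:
V(m) = 38*m**2/31 (V(m) = (-28*(-1/124) + 1)*m**2 = (7/31 + 1)*m**2 = 38*m**2/31)
M(Z, I) = -71 - 91*I*Z (M(Z, I) = (-91*Z)*I - 71 = -91*I*Z - 71 = -71 - 91*I*Z)
q = 3235303/6174 (q = (-71 - 91*(-176)*(-202))/(-6174) = (-71 - 3235232)*(-1/6174) = -3235303*(-1/6174) = 3235303/6174 ≈ 524.02)
V(-144)/q = ((38/31)*(-144)**2)/(3235303/6174) = ((38/31)*20736)*(6174/3235303) = (787968/31)*(6174/3235303) = 4864914432/100294393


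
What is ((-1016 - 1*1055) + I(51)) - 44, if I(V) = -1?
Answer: -2116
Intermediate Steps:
((-1016 - 1*1055) + I(51)) - 44 = ((-1016 - 1*1055) - 1) - 44 = ((-1016 - 1055) - 1) - 44 = (-2071 - 1) - 44 = -2072 - 44 = -2116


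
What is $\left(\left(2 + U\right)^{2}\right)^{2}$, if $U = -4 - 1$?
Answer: $81$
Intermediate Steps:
$U = -5$ ($U = -4 - 1 = -5$)
$\left(\left(2 + U\right)^{2}\right)^{2} = \left(\left(2 - 5\right)^{2}\right)^{2} = \left(\left(-3\right)^{2}\right)^{2} = 9^{2} = 81$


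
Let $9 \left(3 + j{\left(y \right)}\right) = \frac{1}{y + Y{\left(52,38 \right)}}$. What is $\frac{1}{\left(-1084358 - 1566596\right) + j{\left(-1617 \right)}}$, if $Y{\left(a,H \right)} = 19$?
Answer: $- \frac{14382}{38126063575} \approx -3.7722 \cdot 10^{-7}$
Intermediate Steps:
$j{\left(y \right)} = -3 + \frac{1}{9 \left(19 + y\right)}$ ($j{\left(y \right)} = -3 + \frac{1}{9 \left(y + 19\right)} = -3 + \frac{1}{9 \left(19 + y\right)}$)
$\frac{1}{\left(-1084358 - 1566596\right) + j{\left(-1617 \right)}} = \frac{1}{\left(-1084358 - 1566596\right) + \frac{-512 - -43659}{9 \left(19 - 1617\right)}} = \frac{1}{-2650954 + \frac{-512 + 43659}{9 \left(-1598\right)}} = \frac{1}{-2650954 + \frac{1}{9} \left(- \frac{1}{1598}\right) 43147} = \frac{1}{-2650954 - \frac{43147}{14382}} = \frac{1}{- \frac{38126063575}{14382}} = - \frac{14382}{38126063575}$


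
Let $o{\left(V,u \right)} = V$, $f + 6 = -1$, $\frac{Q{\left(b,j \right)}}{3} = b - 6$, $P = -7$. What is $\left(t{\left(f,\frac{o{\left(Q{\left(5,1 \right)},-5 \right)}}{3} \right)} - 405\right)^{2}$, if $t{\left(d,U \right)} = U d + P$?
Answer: $164025$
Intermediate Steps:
$Q{\left(b,j \right)} = -18 + 3 b$ ($Q{\left(b,j \right)} = 3 \left(b - 6\right) = 3 \left(-6 + b\right) = -18 + 3 b$)
$f = -7$ ($f = -6 - 1 = -7$)
$t{\left(d,U \right)} = -7 + U d$ ($t{\left(d,U \right)} = U d - 7 = -7 + U d$)
$\left(t{\left(f,\frac{o{\left(Q{\left(5,1 \right)},-5 \right)}}{3} \right)} - 405\right)^{2} = \left(\left(-7 + \frac{-18 + 3 \cdot 5}{3} \left(-7\right)\right) - 405\right)^{2} = \left(\left(-7 + \left(-18 + 15\right) \frac{1}{3} \left(-7\right)\right) - 405\right)^{2} = \left(\left(-7 + \left(-3\right) \frac{1}{3} \left(-7\right)\right) - 405\right)^{2} = \left(\left(-7 - -7\right) - 405\right)^{2} = \left(\left(-7 + 7\right) - 405\right)^{2} = \left(0 - 405\right)^{2} = \left(-405\right)^{2} = 164025$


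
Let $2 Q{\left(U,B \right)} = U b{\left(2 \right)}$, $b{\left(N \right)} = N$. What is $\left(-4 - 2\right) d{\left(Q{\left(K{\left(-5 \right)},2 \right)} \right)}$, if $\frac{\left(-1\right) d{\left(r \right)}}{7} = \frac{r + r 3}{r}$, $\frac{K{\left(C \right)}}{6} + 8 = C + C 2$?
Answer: $168$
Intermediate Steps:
$K{\left(C \right)} = -48 + 18 C$ ($K{\left(C \right)} = -48 + 6 \left(C + C 2\right) = -48 + 6 \left(C + 2 C\right) = -48 + 6 \cdot 3 C = -48 + 18 C$)
$Q{\left(U,B \right)} = U$ ($Q{\left(U,B \right)} = \frac{U 2}{2} = \frac{2 U}{2} = U$)
$d{\left(r \right)} = -28$ ($d{\left(r \right)} = - 7 \frac{r + r 3}{r} = - 7 \frac{r + 3 r}{r} = - 7 \frac{4 r}{r} = \left(-7\right) 4 = -28$)
$\left(-4 - 2\right) d{\left(Q{\left(K{\left(-5 \right)},2 \right)} \right)} = \left(-4 - 2\right) \left(-28\right) = \left(-6\right) \left(-28\right) = 168$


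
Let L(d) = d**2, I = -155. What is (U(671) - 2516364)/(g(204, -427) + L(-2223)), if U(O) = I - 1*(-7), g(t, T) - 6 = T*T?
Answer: -78641/160127 ≈ -0.49112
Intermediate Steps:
g(t, T) = 6 + T**2 (g(t, T) = 6 + T*T = 6 + T**2)
U(O) = -148 (U(O) = -155 - 1*(-7) = -155 + 7 = -148)
(U(671) - 2516364)/(g(204, -427) + L(-2223)) = (-148 - 2516364)/((6 + (-427)**2) + (-2223)**2) = -2516512/((6 + 182329) + 4941729) = -2516512/(182335 + 4941729) = -2516512/5124064 = -2516512*1/5124064 = -78641/160127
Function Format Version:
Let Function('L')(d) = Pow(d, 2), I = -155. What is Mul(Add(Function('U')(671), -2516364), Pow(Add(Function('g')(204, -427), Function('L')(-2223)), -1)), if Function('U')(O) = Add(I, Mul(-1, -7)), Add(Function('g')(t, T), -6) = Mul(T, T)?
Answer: Rational(-78641, 160127) ≈ -0.49112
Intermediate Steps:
Function('g')(t, T) = Add(6, Pow(T, 2)) (Function('g')(t, T) = Add(6, Mul(T, T)) = Add(6, Pow(T, 2)))
Function('U')(O) = -148 (Function('U')(O) = Add(-155, Mul(-1, -7)) = Add(-155, 7) = -148)
Mul(Add(Function('U')(671), -2516364), Pow(Add(Function('g')(204, -427), Function('L')(-2223)), -1)) = Mul(Add(-148, -2516364), Pow(Add(Add(6, Pow(-427, 2)), Pow(-2223, 2)), -1)) = Mul(-2516512, Pow(Add(Add(6, 182329), 4941729), -1)) = Mul(-2516512, Pow(Add(182335, 4941729), -1)) = Mul(-2516512, Pow(5124064, -1)) = Mul(-2516512, Rational(1, 5124064)) = Rational(-78641, 160127)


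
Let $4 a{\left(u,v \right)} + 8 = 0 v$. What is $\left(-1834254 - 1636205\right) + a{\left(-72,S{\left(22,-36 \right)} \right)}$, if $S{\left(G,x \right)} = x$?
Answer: $-3470461$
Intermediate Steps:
$a{\left(u,v \right)} = -2$ ($a{\left(u,v \right)} = -2 + \frac{0 v}{4} = -2 + \frac{1}{4} \cdot 0 = -2 + 0 = -2$)
$\left(-1834254 - 1636205\right) + a{\left(-72,S{\left(22,-36 \right)} \right)} = \left(-1834254 - 1636205\right) - 2 = -3470459 - 2 = -3470461$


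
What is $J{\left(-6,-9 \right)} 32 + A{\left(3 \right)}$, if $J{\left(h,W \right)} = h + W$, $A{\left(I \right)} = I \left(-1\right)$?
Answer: $-483$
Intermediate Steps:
$A{\left(I \right)} = - I$
$J{\left(h,W \right)} = W + h$
$J{\left(-6,-9 \right)} 32 + A{\left(3 \right)} = \left(-9 - 6\right) 32 - 3 = \left(-15\right) 32 - 3 = -480 - 3 = -483$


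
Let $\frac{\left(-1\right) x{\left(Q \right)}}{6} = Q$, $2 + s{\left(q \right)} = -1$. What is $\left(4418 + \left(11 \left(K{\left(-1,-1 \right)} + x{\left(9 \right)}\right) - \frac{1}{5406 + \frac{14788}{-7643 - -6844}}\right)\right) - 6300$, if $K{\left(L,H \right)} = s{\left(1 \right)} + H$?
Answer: $- \frac{10847607919}{4304606} \approx -2520.0$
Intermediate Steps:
$s{\left(q \right)} = -3$ ($s{\left(q \right)} = -2 - 1 = -3$)
$x{\left(Q \right)} = - 6 Q$
$K{\left(L,H \right)} = -3 + H$
$\left(4418 + \left(11 \left(K{\left(-1,-1 \right)} + x{\left(9 \right)}\right) - \frac{1}{5406 + \frac{14788}{-7643 - -6844}}\right)\right) - 6300 = \left(4418 - \left(\frac{1}{5406 + \frac{14788}{-7643 - -6844}} - 11 \left(\left(-3 - 1\right) - 54\right)\right)\right) - 6300 = \left(4418 - \left(\frac{1}{5406 + \frac{14788}{-7643 + 6844}} - 11 \left(-4 - 54\right)\right)\right) - 6300 = \left(4418 - \left(638 + \frac{1}{5406 + \frac{14788}{-799}}\right)\right) - 6300 = \left(4418 - \left(638 + \frac{1}{5406 + 14788 \left(- \frac{1}{799}\right)}\right)\right) - 6300 = \left(4418 - \left(638 + \frac{1}{5406 - \frac{14788}{799}}\right)\right) - 6300 = \left(4418 - \frac{2746339427}{4304606}\right) - 6300 = \frac{16271409881}{4304606} - 6300 = - \frac{10847607919}{4304606}$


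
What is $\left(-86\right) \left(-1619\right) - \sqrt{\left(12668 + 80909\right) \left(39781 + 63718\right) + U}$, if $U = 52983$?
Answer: $139234 - \sqrt{9685178906} \approx 40821.0$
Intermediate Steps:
$\left(-86\right) \left(-1619\right) - \sqrt{\left(12668 + 80909\right) \left(39781 + 63718\right) + U} = \left(-86\right) \left(-1619\right) - \sqrt{\left(12668 + 80909\right) \left(39781 + 63718\right) + 52983} = 139234 - \sqrt{93577 \cdot 103499 + 52983} = 139234 - \sqrt{9685125923 + 52983} = 139234 - \sqrt{9685178906}$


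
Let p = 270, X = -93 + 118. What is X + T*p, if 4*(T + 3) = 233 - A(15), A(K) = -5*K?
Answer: 20005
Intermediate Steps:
X = 25
T = 74 (T = -3 + (233 - (-5)*15)/4 = -3 + (233 - 1*(-75))/4 = -3 + (233 + 75)/4 = -3 + (¼)*308 = -3 + 77 = 74)
X + T*p = 25 + 74*270 = 25 + 19980 = 20005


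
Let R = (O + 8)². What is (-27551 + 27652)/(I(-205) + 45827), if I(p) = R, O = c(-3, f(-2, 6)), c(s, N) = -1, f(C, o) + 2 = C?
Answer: 101/45876 ≈ 0.0022016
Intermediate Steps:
f(C, o) = -2 + C
O = -1
R = 49 (R = (-1 + 8)² = 7² = 49)
I(p) = 49
(-27551 + 27652)/(I(-205) + 45827) = (-27551 + 27652)/(49 + 45827) = 101/45876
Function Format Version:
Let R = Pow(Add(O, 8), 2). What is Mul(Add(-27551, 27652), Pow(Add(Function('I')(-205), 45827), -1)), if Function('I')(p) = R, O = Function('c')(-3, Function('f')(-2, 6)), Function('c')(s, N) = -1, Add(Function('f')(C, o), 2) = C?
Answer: Rational(101, 45876) ≈ 0.0022016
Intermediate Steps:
Function('f')(C, o) = Add(-2, C)
O = -1
R = 49 (R = Pow(Add(-1, 8), 2) = Pow(7, 2) = 49)
Function('I')(p) = 49
Mul(Add(-27551, 27652), Pow(Add(Function('I')(-205), 45827), -1)) = Mul(Add(-27551, 27652), Pow(Add(49, 45827), -1)) = Mul(101, Pow(45876, -1)) = Mul(101, Rational(1, 45876)) = Rational(101, 45876)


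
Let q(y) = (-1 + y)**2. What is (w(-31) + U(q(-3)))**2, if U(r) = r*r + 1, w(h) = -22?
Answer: 55225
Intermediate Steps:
U(r) = 1 + r**2 (U(r) = r**2 + 1 = 1 + r**2)
(w(-31) + U(q(-3)))**2 = (-22 + (1 + ((-1 - 3)**2)**2))**2 = (-22 + (1 + ((-4)**2)**2))**2 = (-22 + (1 + 16**2))**2 = (-22 + (1 + 256))**2 = (-22 + 257)**2 = 235**2 = 55225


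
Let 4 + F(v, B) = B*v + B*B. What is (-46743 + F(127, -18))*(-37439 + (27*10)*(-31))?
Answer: 2231310581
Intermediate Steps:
F(v, B) = -4 + B**2 + B*v (F(v, B) = -4 + (B*v + B*B) = -4 + (B*v + B**2) = -4 + (B**2 + B*v) = -4 + B**2 + B*v)
(-46743 + F(127, -18))*(-37439 + (27*10)*(-31)) = (-46743 + (-4 + (-18)**2 - 18*127))*(-37439 + (27*10)*(-31)) = (-46743 + (-4 + 324 - 2286))*(-37439 + 270*(-31)) = (-46743 - 1966)*(-37439 - 8370) = -48709*(-45809) = 2231310581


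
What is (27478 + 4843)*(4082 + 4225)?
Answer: 268490547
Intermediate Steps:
(27478 + 4843)*(4082 + 4225) = 32321*8307 = 268490547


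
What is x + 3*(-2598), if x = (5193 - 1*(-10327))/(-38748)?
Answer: -75504358/9687 ≈ -7794.4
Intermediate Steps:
x = -3880/9687 (x = (5193 + 10327)*(-1/38748) = 15520*(-1/38748) = -3880/9687 ≈ -0.40054)
x + 3*(-2598) = -3880/9687 + 3*(-2598) = -3880/9687 - 7794 = -75504358/9687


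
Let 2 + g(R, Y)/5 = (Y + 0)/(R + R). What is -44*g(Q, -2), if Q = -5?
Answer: 396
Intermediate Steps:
g(R, Y) = -10 + 5*Y/(2*R) (g(R, Y) = -10 + 5*((Y + 0)/(R + R)) = -10 + 5*(Y/((2*R))) = -10 + 5*(Y*(1/(2*R))) = -10 + 5*(Y/(2*R)) = -10 + 5*Y/(2*R))
-44*g(Q, -2) = -44*(-10 + (5/2)*(-2)/(-5)) = -44*(-10 + (5/2)*(-2)*(-1/5)) = -44*(-10 + 1) = -44*(-9) = 396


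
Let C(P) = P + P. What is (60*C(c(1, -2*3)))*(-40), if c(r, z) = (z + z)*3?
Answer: 172800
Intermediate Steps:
c(r, z) = 6*z (c(r, z) = (2*z)*3 = 6*z)
C(P) = 2*P
(60*C(c(1, -2*3)))*(-40) = (60*(2*(6*(-2*3))))*(-40) = (60*(2*(6*(-6))))*(-40) = (60*(2*(-36)))*(-40) = (60*(-72))*(-40) = -4320*(-40) = 172800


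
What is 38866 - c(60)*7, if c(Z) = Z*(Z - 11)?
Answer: 18286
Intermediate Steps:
c(Z) = Z*(-11 + Z)
38866 - c(60)*7 = 38866 - 60*(-11 + 60)*7 = 38866 - 60*49*7 = 38866 - 2940*7 = 38866 - 1*20580 = 38866 - 20580 = 18286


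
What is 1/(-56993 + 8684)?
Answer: -1/48309 ≈ -2.0700e-5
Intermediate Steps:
1/(-56993 + 8684) = 1/(-48309) = -1/48309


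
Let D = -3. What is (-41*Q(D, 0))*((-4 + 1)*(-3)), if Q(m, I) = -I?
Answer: 0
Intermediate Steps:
(-41*Q(D, 0))*((-4 + 1)*(-3)) = (-(-41)*0)*((-4 + 1)*(-3)) = (-41*0)*(-3*(-3)) = 0*9 = 0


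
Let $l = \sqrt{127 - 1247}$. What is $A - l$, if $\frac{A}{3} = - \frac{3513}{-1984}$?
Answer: $\frac{10539}{1984} - 4 i \sqrt{70} \approx 5.312 - 33.466 i$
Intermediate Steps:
$A = \frac{10539}{1984}$ ($A = 3 \left(- \frac{3513}{-1984}\right) = 3 \left(\left(-3513\right) \left(- \frac{1}{1984}\right)\right) = 3 \cdot \frac{3513}{1984} = \frac{10539}{1984} \approx 5.312$)
$l = 4 i \sqrt{70}$ ($l = \sqrt{-1120} = 4 i \sqrt{70} \approx 33.466 i$)
$A - l = \frac{10539}{1984} - 4 i \sqrt{70}$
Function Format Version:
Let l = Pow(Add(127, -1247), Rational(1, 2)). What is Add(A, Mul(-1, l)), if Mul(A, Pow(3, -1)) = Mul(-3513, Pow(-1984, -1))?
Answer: Add(Rational(10539, 1984), Mul(-4, I, Pow(70, Rational(1, 2)))) ≈ Add(5.3120, Mul(-33.466, I))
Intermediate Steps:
A = Rational(10539, 1984) (A = Mul(3, Mul(-3513, Pow(-1984, -1))) = Mul(3, Mul(-3513, Rational(-1, 1984))) = Mul(3, Rational(3513, 1984)) = Rational(10539, 1984) ≈ 5.3120)
l = Mul(4, I, Pow(70, Rational(1, 2))) (l = Pow(-1120, Rational(1, 2)) = Mul(4, I, Pow(70, Rational(1, 2))) ≈ Mul(33.466, I))
Add(A, Mul(-1, l)) = Add(Rational(10539, 1984), Mul(-1, Mul(4, I, Pow(70, Rational(1, 2))))) = Add(Rational(10539, 1984), Mul(-4, I, Pow(70, Rational(1, 2))))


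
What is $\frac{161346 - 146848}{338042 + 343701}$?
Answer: $\frac{14498}{681743} \approx 0.021266$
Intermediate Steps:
$\frac{161346 - 146848}{338042 + 343701} = \frac{14498}{681743}$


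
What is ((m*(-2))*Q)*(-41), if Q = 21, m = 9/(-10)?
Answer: -7749/5 ≈ -1549.8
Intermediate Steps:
m = -9/10 (m = 9*(-⅒) = -9/10 ≈ -0.90000)
((m*(-2))*Q)*(-41) = (-9/10*(-2)*21)*(-41) = ((9/5)*21)*(-41) = (189/5)*(-41) = -7749/5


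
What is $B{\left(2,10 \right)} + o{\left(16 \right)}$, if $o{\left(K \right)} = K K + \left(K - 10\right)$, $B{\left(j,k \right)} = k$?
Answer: $272$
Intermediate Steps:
$o{\left(K \right)} = -10 + K + K^{2}$ ($o{\left(K \right)} = K^{2} + \left(-10 + K\right) = -10 + K + K^{2}$)
$B{\left(2,10 \right)} + o{\left(16 \right)} = 10 + \left(-10 + 16 + 16^{2}\right) = 10 + \left(-10 + 16 + 256\right) = 10 + 262 = 272$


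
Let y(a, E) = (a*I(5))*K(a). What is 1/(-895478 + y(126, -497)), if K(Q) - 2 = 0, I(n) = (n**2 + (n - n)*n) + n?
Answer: -1/887918 ≈ -1.1262e-6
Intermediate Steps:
I(n) = n + n**2 (I(n) = (n**2 + 0*n) + n = (n**2 + 0) + n = n**2 + n = n + n**2)
K(Q) = 2 (K(Q) = 2 + 0 = 2)
y(a, E) = 60*a (y(a, E) = (a*(5*(1 + 5)))*2 = (a*(5*6))*2 = (a*30)*2 = (30*a)*2 = 60*a)
1/(-895478 + y(126, -497)) = 1/(-895478 + 60*126) = 1/(-895478 + 7560) = 1/(-887918) = -1/887918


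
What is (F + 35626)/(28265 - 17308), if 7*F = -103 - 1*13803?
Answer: 235476/76699 ≈ 3.0701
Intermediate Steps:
F = -13906/7 (F = (-103 - 1*13803)/7 = (-103 - 13803)/7 = (1/7)*(-13906) = -13906/7 ≈ -1986.6)
(F + 35626)/(28265 - 17308) = (-13906/7 + 35626)/(28265 - 17308) = (235476/7)/10957 = (235476/7)*(1/10957) = 235476/76699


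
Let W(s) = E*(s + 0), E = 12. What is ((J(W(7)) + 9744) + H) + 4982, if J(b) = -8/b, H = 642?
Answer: 322726/21 ≈ 15368.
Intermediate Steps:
W(s) = 12*s (W(s) = 12*(s + 0) = 12*s)
((J(W(7)) + 9744) + H) + 4982 = ((-8/(12*7) + 9744) + 642) + 4982 = ((-8/84 + 9744) + 642) + 4982 = ((-8*1/84 + 9744) + 642) + 4982 = ((-2/21 + 9744) + 642) + 4982 = (204622/21 + 642) + 4982 = 218104/21 + 4982 = 322726/21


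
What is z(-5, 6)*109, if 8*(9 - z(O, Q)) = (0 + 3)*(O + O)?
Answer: 5559/4 ≈ 1389.8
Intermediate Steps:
z(O, Q) = 9 - 3*O/4 (z(O, Q) = 9 - (0 + 3)*(O + O)/8 = 9 - 3*2*O/8 = 9 - 3*O/4)
z(-5, 6)*109 = (9 - 3/4*(-5))*109 = (9 + 15/4)*109 = (51/4)*109 = 5559/4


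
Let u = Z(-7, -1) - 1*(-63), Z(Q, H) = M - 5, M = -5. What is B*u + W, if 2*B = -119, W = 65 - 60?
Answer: -6297/2 ≈ -3148.5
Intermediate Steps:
W = 5
B = -119/2 (B = (½)*(-119) = -119/2 ≈ -59.500)
Z(Q, H) = -10 (Z(Q, H) = -5 - 5 = -10)
u = 53 (u = -10 - 1*(-63) = -10 + 63 = 53)
B*u + W = -119/2*53 + 5 = -6307/2 + 5 = -6297/2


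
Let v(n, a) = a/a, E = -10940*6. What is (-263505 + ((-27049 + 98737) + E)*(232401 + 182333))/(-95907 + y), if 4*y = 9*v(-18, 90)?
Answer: -3344063636/127873 ≈ -26151.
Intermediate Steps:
E = -65640
v(n, a) = 1
y = 9/4 (y = (9*1)/4 = (1/4)*9 = 9/4 ≈ 2.2500)
(-263505 + ((-27049 + 98737) + E)*(232401 + 182333))/(-95907 + y) = (-263505 + ((-27049 + 98737) - 65640)*(232401 + 182333))/(-95907 + 9/4) = (-263505 + (71688 - 65640)*414734)/(-383619/4) = (-263505 + 6048*414734)*(-4/383619) = (-263505 + 2508311232)*(-4/383619) = 2508047727*(-4/383619) = -3344063636/127873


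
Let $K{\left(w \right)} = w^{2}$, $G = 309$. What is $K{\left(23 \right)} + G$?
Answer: $838$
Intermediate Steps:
$K{\left(23 \right)} + G = 23^{2} + 309 = 529 + 309 = 838$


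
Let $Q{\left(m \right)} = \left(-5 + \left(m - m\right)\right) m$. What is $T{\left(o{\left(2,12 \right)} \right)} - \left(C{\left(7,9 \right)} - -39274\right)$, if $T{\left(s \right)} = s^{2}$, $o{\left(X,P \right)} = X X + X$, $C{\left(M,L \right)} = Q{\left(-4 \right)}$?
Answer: $-39258$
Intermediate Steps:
$Q{\left(m \right)} = - 5 m$ ($Q{\left(m \right)} = \left(-5 + 0\right) m = - 5 m$)
$C{\left(M,L \right)} = 20$ ($C{\left(M,L \right)} = \left(-5\right) \left(-4\right) = 20$)
$o{\left(X,P \right)} = X + X^{2}$ ($o{\left(X,P \right)} = X^{2} + X = X + X^{2}$)
$T{\left(o{\left(2,12 \right)} \right)} - \left(C{\left(7,9 \right)} - -39274\right) = \left(2 \left(1 + 2\right)\right)^{2} - \left(20 - -39274\right) = \left(2 \cdot 3\right)^{2} - \left(20 + 39274\right) = 6^{2} - 39294 = 36 - 39294 = -39258$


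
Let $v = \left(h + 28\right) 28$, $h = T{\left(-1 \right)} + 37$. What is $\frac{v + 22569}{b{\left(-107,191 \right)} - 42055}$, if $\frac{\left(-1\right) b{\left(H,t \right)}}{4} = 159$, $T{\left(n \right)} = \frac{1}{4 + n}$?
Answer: $- \frac{73195}{128073} \approx -0.57151$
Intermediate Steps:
$b{\left(H,t \right)} = -636$ ($b{\left(H,t \right)} = \left(-4\right) 159 = -636$)
$h = \frac{112}{3}$ ($h = \frac{1}{4 - 1} + 37 = \frac{1}{3} + 37 = \frac{112}{3} \approx 37.333$)
$v = \frac{5488}{3}$ ($v = \left(\frac{112}{3} + 28\right) 28 = \frac{196}{3} \cdot 28 = \frac{5488}{3} \approx 1829.3$)
$\frac{v + 22569}{b{\left(-107,191 \right)} - 42055} = \frac{\frac{5488}{3} + 22569}{-636 - 42055} = \frac{73195}{3 \left(-42691\right)} = \frac{73195}{3} \left(- \frac{1}{42691}\right) = - \frac{73195}{128073}$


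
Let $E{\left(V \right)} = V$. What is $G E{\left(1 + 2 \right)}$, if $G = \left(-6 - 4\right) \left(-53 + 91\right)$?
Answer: $-1140$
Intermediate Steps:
$G = -380$ ($G = \left(-10\right) 38 = -380$)
$G E{\left(1 + 2 \right)} = - 380 \left(1 + 2\right) = \left(-380\right) 3 = -1140$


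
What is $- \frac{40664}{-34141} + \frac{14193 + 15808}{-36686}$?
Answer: $\frac{467535363}{1252496726} \approx 0.37328$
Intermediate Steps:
$- \frac{40664}{-34141} + \frac{14193 + 15808}{-36686} = \left(-40664\right) \left(- \frac{1}{34141}\right) + 30001 \left(- \frac{1}{36686}\right) = \frac{40664}{34141} - \frac{30001}{36686} = \frac{467535363}{1252496726}$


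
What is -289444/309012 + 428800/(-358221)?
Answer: -6560812909/3074849657 ≈ -2.1337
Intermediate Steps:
-289444/309012 + 428800/(-358221) = -289444*1/309012 + 428800*(-1/358221) = -72361/77253 - 428800/358221 = -6560812909/3074849657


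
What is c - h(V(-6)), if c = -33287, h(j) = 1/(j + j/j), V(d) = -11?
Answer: -332869/10 ≈ -33287.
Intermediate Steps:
h(j) = 1/(1 + j) (h(j) = 1/(j + 1) = 1/(1 + j))
c - h(V(-6)) = -33287 - 1/(1 - 11) = -33287 - 1/(-10) = -33287 - 1*(-⅒) = -33287 + ⅒ = -332869/10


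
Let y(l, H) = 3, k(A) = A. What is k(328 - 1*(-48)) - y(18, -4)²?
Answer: 367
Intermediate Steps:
k(328 - 1*(-48)) - y(18, -4)² = (328 - 1*(-48)) - 1*3² = (328 + 48) - 1*9 = 376 - 9 = 367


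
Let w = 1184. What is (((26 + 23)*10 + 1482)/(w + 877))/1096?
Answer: 493/564714 ≈ 0.00087301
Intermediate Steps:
(((26 + 23)*10 + 1482)/(w + 877))/1096 = (((26 + 23)*10 + 1482)/(1184 + 877))/1096 = ((49*10 + 1482)/2061)*(1/1096) = ((490 + 1482)*(1/2061))*(1/1096) = (1972*(1/2061))*(1/1096) = (1972/2061)*(1/1096) = 493/564714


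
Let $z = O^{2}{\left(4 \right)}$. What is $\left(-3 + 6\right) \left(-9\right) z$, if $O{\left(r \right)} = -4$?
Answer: $-432$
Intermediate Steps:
$z = 16$ ($z = \left(-4\right)^{2} = 16$)
$\left(-3 + 6\right) \left(-9\right) z = \left(-3 + 6\right) \left(-9\right) 16 = 3 \left(-9\right) 16 = \left(-27\right) 16 = -432$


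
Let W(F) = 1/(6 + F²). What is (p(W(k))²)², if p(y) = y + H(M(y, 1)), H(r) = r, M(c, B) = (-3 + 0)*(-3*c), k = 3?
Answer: 16/81 ≈ 0.19753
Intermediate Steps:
M(c, B) = 9*c (M(c, B) = -(-9)*c = 9*c)
p(y) = 10*y (p(y) = y + 9*y = 10*y)
(p(W(k))²)² = ((10/(6 + 3²))²)² = ((10/(6 + 9))²)² = ((10/15)²)² = ((10*(1/15))²)² = ((⅔)²)² = (4/9)² = 16/81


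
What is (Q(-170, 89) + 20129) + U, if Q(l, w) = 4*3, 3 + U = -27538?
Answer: -7400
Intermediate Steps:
U = -27541 (U = -3 - 27538 = -27541)
Q(l, w) = 12
(Q(-170, 89) + 20129) + U = (12 + 20129) - 27541 = 20141 - 27541 = -7400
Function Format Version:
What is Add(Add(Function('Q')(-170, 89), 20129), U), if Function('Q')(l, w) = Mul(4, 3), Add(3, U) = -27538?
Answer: -7400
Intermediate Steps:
U = -27541 (U = Add(-3, -27538) = -27541)
Function('Q')(l, w) = 12
Add(Add(Function('Q')(-170, 89), 20129), U) = Add(Add(12, 20129), -27541) = Add(20141, -27541) = -7400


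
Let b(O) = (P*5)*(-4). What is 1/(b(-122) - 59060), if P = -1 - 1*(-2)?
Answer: -1/59080 ≈ -1.6926e-5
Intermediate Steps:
P = 1 (P = -1 + 2 = 1)
b(O) = -20 (b(O) = (1*5)*(-4) = 5*(-4) = -20)
1/(b(-122) - 59060) = 1/(-20 - 59060) = 1/(-59080) = -1/59080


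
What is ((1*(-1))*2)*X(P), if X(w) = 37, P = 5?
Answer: -74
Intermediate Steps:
((1*(-1))*2)*X(P) = ((1*(-1))*2)*37 = -1*2*37 = -2*37 = -74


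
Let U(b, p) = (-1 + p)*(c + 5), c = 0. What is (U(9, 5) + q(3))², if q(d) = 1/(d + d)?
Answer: 14641/36 ≈ 406.69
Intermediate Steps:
U(b, p) = -5 + 5*p (U(b, p) = (-1 + p)*(0 + 5) = (-1 + p)*5 = -5 + 5*p)
q(d) = 1/(2*d)
(U(9, 5) + q(3))² = ((-5 + 5*5) + (½)/3)² = ((-5 + 25) + (½)*(⅓))² = (20 + ⅙)² = (121/6)² = 14641/36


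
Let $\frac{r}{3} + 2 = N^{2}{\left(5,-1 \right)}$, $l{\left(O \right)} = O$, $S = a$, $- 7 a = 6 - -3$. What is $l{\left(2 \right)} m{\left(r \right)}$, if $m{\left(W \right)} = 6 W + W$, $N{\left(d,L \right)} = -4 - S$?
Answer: $\frac{1578}{7} \approx 225.43$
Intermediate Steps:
$a = - \frac{9}{7}$ ($a = - \frac{6 - -3}{7} = - \frac{6 + 3}{7} = \left(- \frac{1}{7}\right) 9 = - \frac{9}{7} \approx -1.2857$)
$S = - \frac{9}{7} \approx -1.2857$
$N{\left(d,L \right)} = - \frac{19}{7}$ ($N{\left(d,L \right)} = -4 - - \frac{9}{7} = -4 + \frac{9}{7} = - \frac{19}{7}$)
$r = \frac{789}{49}$ ($r = -6 + 3 \left(- \frac{19}{7}\right)^{2} = -6 + 3 \cdot \frac{361}{49} = -6 + \frac{1083}{49} = \frac{789}{49} \approx 16.102$)
$m{\left(W \right)} = 7 W$
$l{\left(2 \right)} m{\left(r \right)} = 2 \cdot 7 \cdot \frac{789}{49} = 2 \cdot \frac{789}{7} = \frac{1578}{7}$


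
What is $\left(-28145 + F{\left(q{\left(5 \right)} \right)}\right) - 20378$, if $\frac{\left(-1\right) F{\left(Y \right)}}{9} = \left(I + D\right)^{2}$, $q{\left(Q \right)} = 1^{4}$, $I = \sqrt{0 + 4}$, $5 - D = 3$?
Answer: $-48667$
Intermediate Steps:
$D = 2$ ($D = 5 - 3 = 2$)
$I = 2$ ($I = \sqrt{4} = 2$)
$q{\left(Q \right)} = 1$
$F{\left(Y \right)} = -144$ ($F{\left(Y \right)} = - 9 \left(2 + 2\right)^{2} = - 9 \cdot 4^{2} = \left(-9\right) 16 = -144$)
$\left(-28145 + F{\left(q{\left(5 \right)} \right)}\right) - 20378 = \left(-28145 - 144\right) - 20378 = -28289 - 20378 = -48667$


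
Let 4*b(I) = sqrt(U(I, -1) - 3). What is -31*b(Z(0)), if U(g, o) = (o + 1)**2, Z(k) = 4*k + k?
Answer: -31*I*sqrt(3)/4 ≈ -13.423*I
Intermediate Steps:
Z(k) = 5*k
U(g, o) = (1 + o)**2
b(I) = I*sqrt(3)/4 (b(I) = sqrt((1 - 1)**2 - 3)/4 = sqrt(0**2 - 3)/4 = sqrt(0 - 3)/4 = sqrt(-3)/4 = (I*sqrt(3))/4 = I*sqrt(3)/4)
-31*b(Z(0)) = -31*I*sqrt(3)/4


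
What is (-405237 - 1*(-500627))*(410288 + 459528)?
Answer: 82971748240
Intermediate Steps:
(-405237 - 1*(-500627))*(410288 + 459528) = (-405237 + 500627)*869816 = 95390*869816 = 82971748240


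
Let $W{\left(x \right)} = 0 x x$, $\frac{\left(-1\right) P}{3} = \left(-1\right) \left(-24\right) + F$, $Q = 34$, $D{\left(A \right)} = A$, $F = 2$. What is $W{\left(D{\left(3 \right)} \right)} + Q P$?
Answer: $-2652$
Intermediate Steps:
$P = -78$ ($P = - 3 \left(\left(-1\right) \left(-24\right) + 2\right) = - 3 \left(24 + 2\right) = \left(-3\right) 26 = -78$)
$W{\left(x \right)} = 0$ ($W{\left(x \right)} = 0 x = 0$)
$W{\left(D{\left(3 \right)} \right)} + Q P = 0 + 34 \left(-78\right) = 0 - 2652 = -2652$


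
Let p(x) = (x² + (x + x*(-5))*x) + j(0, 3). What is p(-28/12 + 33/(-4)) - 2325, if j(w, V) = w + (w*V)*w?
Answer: -127729/48 ≈ -2661.0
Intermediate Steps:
j(w, V) = w + V*w² (j(w, V) = w + (V*w)*w = w + V*w²)
p(x) = -3*x² (p(x) = (x² + (x + x*(-5))*x) + 0*(1 + 3*0) = (x² + (x - 5*x)*x) + 0*(1 + 0) = (x² + (-4*x)*x) + 0*1 = (x² - 4*x²) + 0 = -3*x² + 0 = -3*x²)
p(-28/12 + 33/(-4)) - 2325 = -3*(-28/12 + 33/(-4))² - 2325 = -3*(-28*1/12 + 33*(-¼))² - 2325 = -3*(-7/3 - 33/4)² - 2325 = -3*(-127/12)² - 2325 = -3*16129/144 - 2325 = -16129/48 - 2325 = -127729/48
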